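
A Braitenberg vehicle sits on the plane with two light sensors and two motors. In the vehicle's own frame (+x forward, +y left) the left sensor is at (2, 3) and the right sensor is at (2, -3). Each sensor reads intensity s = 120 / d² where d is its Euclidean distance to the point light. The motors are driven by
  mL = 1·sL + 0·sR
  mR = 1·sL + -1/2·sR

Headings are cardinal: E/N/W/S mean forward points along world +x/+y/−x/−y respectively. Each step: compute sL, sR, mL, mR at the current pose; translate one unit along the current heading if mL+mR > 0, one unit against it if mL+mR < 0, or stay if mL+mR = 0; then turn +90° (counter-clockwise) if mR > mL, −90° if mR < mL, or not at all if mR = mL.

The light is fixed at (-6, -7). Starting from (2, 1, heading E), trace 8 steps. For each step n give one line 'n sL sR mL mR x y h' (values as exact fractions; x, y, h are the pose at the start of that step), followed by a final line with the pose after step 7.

0 120/221 24/25 120/221 348/5525 2 1 E
1 2/3 5/3 2/3 -1/6 3 1 S
2 24/13 120/149 24/13 2796/1937 3 0 W
3 60/53 60/101 60/53 4470/5353 2 0 N
4 120/221 24/25 120/221 348/5525 2 1 E
5 2/3 5/3 2/3 -1/6 3 1 S
6 24/13 120/149 24/13 2796/1937 3 0 W
7 60/53 60/101 60/53 4470/5353 2 0 N
final 2 1 E

n=0: pose=(2,1,E); sL=120/221, sR=24/25; mL=120/221, mR=348/5525; mL+mR=3348/5525 → advance +1; mR−mL=-12/25 → turn -1·90°
n=1: pose=(3,1,S); sL=2/3, sR=5/3; mL=2/3, mR=-1/6; mL+mR=1/2 → advance +1; mR−mL=-5/6 → turn -1·90°
n=2: pose=(3,0,W); sL=24/13, sR=120/149; mL=24/13, mR=2796/1937; mL+mR=6372/1937 → advance +1; mR−mL=-60/149 → turn -1·90°
n=3: pose=(2,0,N); sL=60/53, sR=60/101; mL=60/53, mR=4470/5353; mL+mR=10530/5353 → advance +1; mR−mL=-30/101 → turn -1·90°
n=4: pose=(2,1,E); sL=120/221, sR=24/25; mL=120/221, mR=348/5525; mL+mR=3348/5525 → advance +1; mR−mL=-12/25 → turn -1·90°
n=5: pose=(3,1,S); sL=2/3, sR=5/3; mL=2/3, mR=-1/6; mL+mR=1/2 → advance +1; mR−mL=-5/6 → turn -1·90°
n=6: pose=(3,0,W); sL=24/13, sR=120/149; mL=24/13, mR=2796/1937; mL+mR=6372/1937 → advance +1; mR−mL=-60/149 → turn -1·90°
n=7: pose=(2,0,N); sL=60/53, sR=60/101; mL=60/53, mR=4470/5353; mL+mR=10530/5353 → advance +1; mR−mL=-30/101 → turn -1·90°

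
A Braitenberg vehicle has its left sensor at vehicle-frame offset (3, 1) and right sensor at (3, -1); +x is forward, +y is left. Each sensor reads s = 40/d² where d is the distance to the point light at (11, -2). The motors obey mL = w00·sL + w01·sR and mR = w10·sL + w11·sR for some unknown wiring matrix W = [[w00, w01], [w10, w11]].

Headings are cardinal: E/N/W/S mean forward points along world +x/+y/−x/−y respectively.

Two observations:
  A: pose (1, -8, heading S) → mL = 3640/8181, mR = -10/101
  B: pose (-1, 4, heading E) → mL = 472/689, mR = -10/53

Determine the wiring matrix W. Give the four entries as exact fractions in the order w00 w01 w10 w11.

1 1 0 -1/2

obs A: pose=(1,-8,S) → sL=20/81, sR=20/101, mL=3640/8181, mR=-10/101
obs B: pose=(-1,4,E) → sL=4/13, sR=20/53, mL=472/689, mR=-10/53
sensor matrix S = [[20/81, 20/101], [4/13, 20/53]]; det S = 181760/5636709
solve [mL_A; mL_B] = S·[w00; w01] and [mR_A; mR_B] = S·[w10; w11]:
  w00 = 1, w01 = 1, w10 = 0, w11 = -1/2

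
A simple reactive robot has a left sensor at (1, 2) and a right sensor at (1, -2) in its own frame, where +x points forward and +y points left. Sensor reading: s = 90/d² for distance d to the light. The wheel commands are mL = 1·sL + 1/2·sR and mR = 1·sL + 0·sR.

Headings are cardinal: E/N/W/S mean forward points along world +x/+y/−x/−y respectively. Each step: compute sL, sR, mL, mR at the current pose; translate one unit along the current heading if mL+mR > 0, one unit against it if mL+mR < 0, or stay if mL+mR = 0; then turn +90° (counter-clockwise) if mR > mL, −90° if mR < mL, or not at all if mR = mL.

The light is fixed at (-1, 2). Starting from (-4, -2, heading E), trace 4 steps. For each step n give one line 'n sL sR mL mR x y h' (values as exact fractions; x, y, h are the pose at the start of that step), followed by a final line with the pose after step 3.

n=0: pose=(-4,-2,E); sL=45/4, sR=9/4; mL=99/8, mR=45/4; mL+mR=189/8 → advance +1; mR−mL=-9/8 → turn -1·90°
n=1: pose=(-3,-2,S); sL=18/5, sR=90/41; mL=963/205, mR=18/5; mL+mR=1701/205 → advance +1; mR−mL=-45/41 → turn -1·90°
n=2: pose=(-3,-3,W); sL=45/29, sR=5; mL=235/58, mR=45/29; mL+mR=325/58 → advance +1; mR−mL=-5/2 → turn -1·90°
n=3: pose=(-4,-3,N); sL=90/41, sR=90/17; mL=3375/697, mR=90/41; mL+mR=4905/697 → advance +1; mR−mL=-45/17 → turn -1·90°

0 45/4 9/4 99/8 45/4 -4 -2 E
1 18/5 90/41 963/205 18/5 -3 -2 S
2 45/29 5 235/58 45/29 -3 -3 W
3 90/41 90/17 3375/697 90/41 -4 -3 N
final -4 -2 E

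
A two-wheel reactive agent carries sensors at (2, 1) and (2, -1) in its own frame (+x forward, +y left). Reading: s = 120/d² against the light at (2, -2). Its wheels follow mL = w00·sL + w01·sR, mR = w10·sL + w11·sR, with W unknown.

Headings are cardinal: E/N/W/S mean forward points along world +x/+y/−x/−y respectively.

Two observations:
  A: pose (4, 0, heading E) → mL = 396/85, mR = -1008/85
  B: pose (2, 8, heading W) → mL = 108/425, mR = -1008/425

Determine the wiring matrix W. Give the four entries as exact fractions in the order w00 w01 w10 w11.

obs A: pose=(4,0,E) → sL=24/5, sR=120/17, mL=396/85, mR=-1008/85
obs B: pose=(2,8,W) → sL=24/17, sR=24/25, mL=108/425, mR=-1008/425
sensor matrix S = [[24/5, 120/17], [24/17, 24/25]]; det S = -193536/36125
solve [mL_A; mL_B] = S·[w00; w01] and [mR_A; mR_B] = S·[w10; w11]:
  w00 = -1/2, w01 = 1, w10 = -1, w11 = -1

-1/2 1 -1 -1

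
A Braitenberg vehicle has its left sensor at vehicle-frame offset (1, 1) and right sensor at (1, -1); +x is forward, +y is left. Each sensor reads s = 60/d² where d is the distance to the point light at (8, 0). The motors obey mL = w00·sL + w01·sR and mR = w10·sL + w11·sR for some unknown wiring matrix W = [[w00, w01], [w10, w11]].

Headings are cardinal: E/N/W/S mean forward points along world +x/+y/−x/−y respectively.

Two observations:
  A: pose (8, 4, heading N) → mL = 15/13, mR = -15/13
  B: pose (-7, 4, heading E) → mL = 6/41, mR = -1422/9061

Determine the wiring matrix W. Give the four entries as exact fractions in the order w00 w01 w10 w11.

obs A: pose=(8,4,N) → sL=30/13, sR=30/13, mL=15/13, mR=-15/13
obs B: pose=(-7,4,E) → sL=60/221, sR=12/41, mL=6/41, mR=-1422/9061
sensor matrix S = [[30/13, 30/13], [60/221, 12/41]]; det S = 5760/117793
solve [mL_A; mL_B] = S·[w00; w01] and [mR_A; mR_B] = S·[w10; w11]:
  w00 = 0, w01 = 1/2, w10 = 1/2, w11 = -1

0 1/2 1/2 -1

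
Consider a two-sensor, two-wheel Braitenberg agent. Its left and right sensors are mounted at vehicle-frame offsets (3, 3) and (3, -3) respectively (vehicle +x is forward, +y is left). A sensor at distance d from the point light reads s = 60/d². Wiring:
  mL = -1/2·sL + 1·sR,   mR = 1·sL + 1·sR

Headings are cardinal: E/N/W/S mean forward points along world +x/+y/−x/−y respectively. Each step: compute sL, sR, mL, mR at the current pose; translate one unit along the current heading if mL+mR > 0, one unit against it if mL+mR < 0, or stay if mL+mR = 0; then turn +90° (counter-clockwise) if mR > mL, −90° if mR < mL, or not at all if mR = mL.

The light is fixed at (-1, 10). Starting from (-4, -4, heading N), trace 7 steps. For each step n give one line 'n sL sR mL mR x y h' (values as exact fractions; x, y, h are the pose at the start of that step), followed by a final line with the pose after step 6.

n=0: pose=(-4,-4,N); sL=60/157, sR=60/121; mL=5790/18997, mR=16680/18997; mL+mR=22470/18997 → advance +1; mR−mL=90/157 → turn +1·90°
n=1: pose=(-4,-3,W); sL=15/73, sR=15/34; mL=420/1241, mR=1605/2482; mL+mR=2445/2482 → advance +1; mR−mL=45/146 → turn +1·90°
n=2: pose=(-5,-3,S); sL=60/257, sR=12/61; mL=1254/15677, mR=6744/15677; mL+mR=7998/15677 → advance +1; mR−mL=90/257 → turn +1·90°
n=3: pose=(-5,-4,E); sL=30/61, sR=6/29; mL=-69/1769, mR=1236/1769; mL+mR=1167/1769 → advance +1; mR−mL=45/61 → turn +1·90°
n=4: pose=(-4,-4,N); sL=60/157, sR=60/121; mL=5790/18997, mR=16680/18997; mL+mR=22470/18997 → advance +1; mR−mL=90/157 → turn +1·90°
n=5: pose=(-4,-3,W); sL=15/73, sR=15/34; mL=420/1241, mR=1605/2482; mL+mR=2445/2482 → advance +1; mR−mL=45/146 → turn +1·90°
n=6: pose=(-5,-3,S); sL=60/257, sR=12/61; mL=1254/15677, mR=6744/15677; mL+mR=7998/15677 → advance +1; mR−mL=90/257 → turn +1·90°

0 60/157 60/121 5790/18997 16680/18997 -4 -4 N
1 15/73 15/34 420/1241 1605/2482 -4 -3 W
2 60/257 12/61 1254/15677 6744/15677 -5 -3 S
3 30/61 6/29 -69/1769 1236/1769 -5 -4 E
4 60/157 60/121 5790/18997 16680/18997 -4 -4 N
5 15/73 15/34 420/1241 1605/2482 -4 -3 W
6 60/257 12/61 1254/15677 6744/15677 -5 -3 S
final -5 -4 E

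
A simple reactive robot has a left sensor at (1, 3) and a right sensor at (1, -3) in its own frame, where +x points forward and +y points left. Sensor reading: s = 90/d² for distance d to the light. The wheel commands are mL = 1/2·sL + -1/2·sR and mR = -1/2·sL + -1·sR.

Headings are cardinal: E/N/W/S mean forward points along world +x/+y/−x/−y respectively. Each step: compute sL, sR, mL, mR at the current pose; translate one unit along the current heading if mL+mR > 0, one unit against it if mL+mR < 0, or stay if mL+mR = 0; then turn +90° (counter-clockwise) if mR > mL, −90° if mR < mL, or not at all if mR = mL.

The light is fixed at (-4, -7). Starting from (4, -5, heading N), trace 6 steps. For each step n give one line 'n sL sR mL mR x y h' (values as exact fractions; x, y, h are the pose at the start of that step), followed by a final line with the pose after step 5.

0 45/17 9/13 216/221 -891/442 4 -5 N
1 90/97 18/17 -108/1649 -2511/1649 4 -6 E
2 9/10 45/8 -189/80 -243/40 3 -6 S
3 90/37 90/61 1080/2257 -6075/2257 3 -5 W
4 45/17 9/13 216/221 -891/442 4 -5 N
5 90/97 18/17 -108/1649 -2511/1649 4 -6 E
final 3 -6 S

n=0: pose=(4,-5,N); sL=45/17, sR=9/13; mL=216/221, mR=-891/442; mL+mR=-27/26 → advance -1; mR−mL=-1323/442 → turn -1·90°
n=1: pose=(4,-6,E); sL=90/97, sR=18/17; mL=-108/1649, mR=-2511/1649; mL+mR=-27/17 → advance -1; mR−mL=-2403/1649 → turn -1·90°
n=2: pose=(3,-6,S); sL=9/10, sR=45/8; mL=-189/80, mR=-243/40; mL+mR=-135/16 → advance -1; mR−mL=-297/80 → turn -1·90°
n=3: pose=(3,-5,W); sL=90/37, sR=90/61; mL=1080/2257, mR=-6075/2257; mL+mR=-135/61 → advance -1; mR−mL=-7155/2257 → turn -1·90°
n=4: pose=(4,-5,N); sL=45/17, sR=9/13; mL=216/221, mR=-891/442; mL+mR=-27/26 → advance -1; mR−mL=-1323/442 → turn -1·90°
n=5: pose=(4,-6,E); sL=90/97, sR=18/17; mL=-108/1649, mR=-2511/1649; mL+mR=-27/17 → advance -1; mR−mL=-2403/1649 → turn -1·90°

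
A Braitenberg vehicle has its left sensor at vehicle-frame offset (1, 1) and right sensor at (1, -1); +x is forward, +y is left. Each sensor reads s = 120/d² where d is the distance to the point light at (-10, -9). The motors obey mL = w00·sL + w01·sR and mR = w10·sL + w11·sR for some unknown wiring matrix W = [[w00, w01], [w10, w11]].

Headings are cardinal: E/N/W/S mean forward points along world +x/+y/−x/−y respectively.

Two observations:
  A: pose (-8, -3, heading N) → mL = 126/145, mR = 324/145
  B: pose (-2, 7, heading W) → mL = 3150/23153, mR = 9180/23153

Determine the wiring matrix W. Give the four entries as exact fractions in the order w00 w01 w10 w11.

obs A: pose=(-8,-3,N) → sL=12/5, sR=60/29, mL=126/145, mR=324/145
obs B: pose=(-2,7,W) → sL=60/137, sR=60/169, mL=3150/23153, mR=9180/23153
sensor matrix S = [[12/5, 60/29], [60/137, 60/169]]; det S = -36288/671437
solve [mL_A; mL_B] = S·[w00; w01] and [mR_A; mR_B] = S·[w10; w11]:
  w00 = -1/2, w01 = 1, w10 = 1/2, w11 = 1/2

-1/2 1 1/2 1/2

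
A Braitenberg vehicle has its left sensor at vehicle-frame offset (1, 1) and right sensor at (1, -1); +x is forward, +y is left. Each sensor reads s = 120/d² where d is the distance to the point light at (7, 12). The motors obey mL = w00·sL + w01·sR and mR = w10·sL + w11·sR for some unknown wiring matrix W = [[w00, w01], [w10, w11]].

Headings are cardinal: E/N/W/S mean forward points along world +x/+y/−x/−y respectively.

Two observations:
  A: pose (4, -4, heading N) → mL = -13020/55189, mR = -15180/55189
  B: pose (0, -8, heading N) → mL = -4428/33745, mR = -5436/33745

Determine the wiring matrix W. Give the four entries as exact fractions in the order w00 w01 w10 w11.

-1 1/2 1/2 -1

obs A: pose=(4,-4,N) → sL=120/241, sR=120/229, mL=-13020/55189, mR=-15180/55189
obs B: pose=(0,-8,N) → sL=24/85, sR=120/397, mL=-4428/33745, mR=-5436/33745
sensor matrix S = [[120/241, 120/229], [24/85, 120/397]]; det S = 949248/372470561
solve [mL_A; mL_B] = S·[w00; w01] and [mR_A; mR_B] = S·[w10; w11]:
  w00 = -1, w01 = 1/2, w10 = 1/2, w11 = -1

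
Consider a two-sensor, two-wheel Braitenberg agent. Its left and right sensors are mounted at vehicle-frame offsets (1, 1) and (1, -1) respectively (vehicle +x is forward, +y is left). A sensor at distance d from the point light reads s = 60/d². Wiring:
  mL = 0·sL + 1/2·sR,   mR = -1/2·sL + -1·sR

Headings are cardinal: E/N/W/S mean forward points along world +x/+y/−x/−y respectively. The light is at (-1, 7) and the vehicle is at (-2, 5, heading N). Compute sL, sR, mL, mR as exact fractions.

left sensor world pos  = (-3, 6); dL² = 5
right sensor world pos = (-1, 6); dR² = 1
sL = 60/5 = 12
sR = 60/1 = 60
mL = 0·sL + 1/2·sR = 30
mR = -1/2·sL + -1·sR = -66

12 60 30 -66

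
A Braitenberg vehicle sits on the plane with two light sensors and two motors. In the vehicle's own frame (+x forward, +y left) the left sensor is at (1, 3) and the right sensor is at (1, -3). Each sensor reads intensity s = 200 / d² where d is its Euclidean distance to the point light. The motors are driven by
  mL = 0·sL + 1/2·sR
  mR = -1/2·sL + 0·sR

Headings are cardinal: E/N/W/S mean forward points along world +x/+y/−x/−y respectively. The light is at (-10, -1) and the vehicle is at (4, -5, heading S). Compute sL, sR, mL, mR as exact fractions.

100/157 100/73 50/73 -50/157

left sensor world pos  = (7, -6); dL² = 314
right sensor world pos = (1, -6); dR² = 146
sL = 200/314 = 100/157
sR = 200/146 = 100/73
mL = 0·sL + 1/2·sR = 50/73
mR = -1/2·sL + 0·sR = -50/157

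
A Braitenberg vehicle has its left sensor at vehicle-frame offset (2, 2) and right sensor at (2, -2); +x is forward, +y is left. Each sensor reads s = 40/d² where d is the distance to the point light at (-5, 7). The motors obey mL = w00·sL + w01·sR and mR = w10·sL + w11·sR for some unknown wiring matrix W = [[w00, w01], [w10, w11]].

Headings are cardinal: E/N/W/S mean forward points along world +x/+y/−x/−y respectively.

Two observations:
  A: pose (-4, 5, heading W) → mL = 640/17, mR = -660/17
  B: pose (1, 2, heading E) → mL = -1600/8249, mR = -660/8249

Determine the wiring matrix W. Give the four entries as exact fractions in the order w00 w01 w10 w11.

-1 1 1/2 -1

obs A: pose=(-4,5,W) → sL=40/17, sR=40, mL=640/17, mR=-660/17
obs B: pose=(1,2,E) → sL=40/73, sR=40/113, mL=-1600/8249, mR=-660/8249
sensor matrix S = [[40/17, 40], [40/73, 40/113]]; det S = -2956800/140233
solve [mL_A; mL_B] = S·[w00; w01] and [mR_A; mR_B] = S·[w10; w11]:
  w00 = -1, w01 = 1, w10 = 1/2, w11 = -1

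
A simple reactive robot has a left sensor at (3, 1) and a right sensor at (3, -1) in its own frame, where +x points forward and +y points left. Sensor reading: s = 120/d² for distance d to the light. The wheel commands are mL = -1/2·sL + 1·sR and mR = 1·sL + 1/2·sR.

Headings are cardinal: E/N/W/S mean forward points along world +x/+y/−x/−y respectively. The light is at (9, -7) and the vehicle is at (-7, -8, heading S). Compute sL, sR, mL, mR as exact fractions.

left sensor world pos  = (-6, -11); dL² = 241
right sensor world pos = (-8, -11); dR² = 305
sL = 120/241 = 120/241
sR = 120/305 = 24/61
mL = -1/2·sL + 1·sR = 2124/14701
mR = 1·sL + 1/2·sR = 10212/14701

120/241 24/61 2124/14701 10212/14701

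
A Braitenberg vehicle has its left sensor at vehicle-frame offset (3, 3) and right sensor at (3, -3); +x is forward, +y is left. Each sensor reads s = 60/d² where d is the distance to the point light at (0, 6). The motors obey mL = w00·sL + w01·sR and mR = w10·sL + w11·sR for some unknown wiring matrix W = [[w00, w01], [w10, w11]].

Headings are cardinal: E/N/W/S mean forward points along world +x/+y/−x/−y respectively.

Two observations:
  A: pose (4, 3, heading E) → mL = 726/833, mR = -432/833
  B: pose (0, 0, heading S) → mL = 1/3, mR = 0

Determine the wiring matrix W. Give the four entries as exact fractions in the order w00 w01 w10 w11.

obs A: pose=(4,3,E) → sL=60/49, sR=12/17, mL=726/833, mR=-432/833
obs B: pose=(0,0,S) → sL=2/3, sR=2/3, mL=1/3, mR=0
sensor matrix S = [[60/49, 12/17], [2/3, 2/3]]; det S = 288/833
solve [mL_A; mL_B] = S·[w00; w01] and [mR_A; mR_B] = S·[w10; w11]:
  w00 = 1, w01 = -1/2, w10 = -1, w11 = 1

1 -1/2 -1 1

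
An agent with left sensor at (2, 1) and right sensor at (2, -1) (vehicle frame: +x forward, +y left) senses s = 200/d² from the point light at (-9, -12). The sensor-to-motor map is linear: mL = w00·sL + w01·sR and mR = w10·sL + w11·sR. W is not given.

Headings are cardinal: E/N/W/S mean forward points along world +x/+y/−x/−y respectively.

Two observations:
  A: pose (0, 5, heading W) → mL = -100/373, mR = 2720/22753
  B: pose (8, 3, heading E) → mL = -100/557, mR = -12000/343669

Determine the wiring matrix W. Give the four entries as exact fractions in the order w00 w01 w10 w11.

0 -1/2 1 -1

obs A: pose=(0,5,W) → sL=40/61, sR=200/373, mL=-100/373, mR=2720/22753
obs B: pose=(8,3,E) → sL=200/617, sR=200/557, mL=-100/557, mR=-12000/343669
sensor matrix S = [[40/61, 200/373], [200/617, 200/557]]; det S = 482048000/7819500757
solve [mL_A; mL_B] = S·[w00; w01] and [mR_A; mR_B] = S·[w10; w11]:
  w00 = 0, w01 = -1/2, w10 = 1, w11 = -1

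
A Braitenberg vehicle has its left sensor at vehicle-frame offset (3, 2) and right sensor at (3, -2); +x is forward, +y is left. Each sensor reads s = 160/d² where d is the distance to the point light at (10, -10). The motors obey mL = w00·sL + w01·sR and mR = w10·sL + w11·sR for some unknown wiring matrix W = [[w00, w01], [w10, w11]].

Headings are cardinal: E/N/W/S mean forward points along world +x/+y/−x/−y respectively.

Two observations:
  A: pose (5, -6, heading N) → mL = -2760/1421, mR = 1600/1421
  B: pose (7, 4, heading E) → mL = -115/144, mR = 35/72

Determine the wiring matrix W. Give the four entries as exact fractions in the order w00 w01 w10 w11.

obs A: pose=(5,-6,N) → sL=80/49, sR=80/29, mL=-2760/1421, mR=1600/1421
obs B: pose=(7,4,E) → sL=5/8, sR=10/9, mL=-115/144, mR=35/72
sensor matrix S = [[80/49, 80/29], [5/8, 10/9]]; det S = 1150/12789
solve [mL_A; mL_B] = S·[w00; w01] and [mR_A; mR_B] = S·[w10; w11]:
  w00 = 1/2, w01 = -1, w10 = -1, w11 = 1

1/2 -1 -1 1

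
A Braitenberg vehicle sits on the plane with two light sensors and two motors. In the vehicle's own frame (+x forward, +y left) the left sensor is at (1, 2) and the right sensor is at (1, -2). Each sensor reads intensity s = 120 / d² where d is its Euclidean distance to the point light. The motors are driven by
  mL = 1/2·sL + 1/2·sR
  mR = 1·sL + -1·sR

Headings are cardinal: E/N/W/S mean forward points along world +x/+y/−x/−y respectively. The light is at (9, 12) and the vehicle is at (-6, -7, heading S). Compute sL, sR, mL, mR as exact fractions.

120/569 120/689 75480/392041 14400/392041

left sensor world pos  = (-4, -8); dL² = 569
right sensor world pos = (-8, -8); dR² = 689
sL = 120/569 = 120/569
sR = 120/689 = 120/689
mL = 1/2·sL + 1/2·sR = 75480/392041
mR = 1·sL + -1·sR = 14400/392041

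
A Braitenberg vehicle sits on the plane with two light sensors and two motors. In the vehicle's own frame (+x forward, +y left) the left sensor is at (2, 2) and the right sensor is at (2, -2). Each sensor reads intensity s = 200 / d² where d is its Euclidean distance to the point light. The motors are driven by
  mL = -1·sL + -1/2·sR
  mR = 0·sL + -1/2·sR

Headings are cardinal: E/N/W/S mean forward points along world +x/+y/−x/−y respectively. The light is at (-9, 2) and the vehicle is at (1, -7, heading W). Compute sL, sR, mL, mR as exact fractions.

40/37 200/113 -8220/4181 -100/113

left sensor world pos  = (-1, -9); dL² = 185
right sensor world pos = (-1, -5); dR² = 113
sL = 200/185 = 40/37
sR = 200/113 = 200/113
mL = -1·sL + -1/2·sR = -8220/4181
mR = 0·sL + -1/2·sR = -100/113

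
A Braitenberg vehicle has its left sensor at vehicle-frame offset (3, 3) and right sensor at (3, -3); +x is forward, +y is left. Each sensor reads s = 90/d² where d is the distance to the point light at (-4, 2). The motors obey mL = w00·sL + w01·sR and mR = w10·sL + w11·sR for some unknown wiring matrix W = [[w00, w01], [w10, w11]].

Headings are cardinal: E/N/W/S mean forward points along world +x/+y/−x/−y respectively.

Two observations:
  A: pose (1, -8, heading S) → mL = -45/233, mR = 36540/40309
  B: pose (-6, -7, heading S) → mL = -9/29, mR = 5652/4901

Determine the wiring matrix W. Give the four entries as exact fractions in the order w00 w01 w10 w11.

-1/2 0 1 1

obs A: pose=(1,-8,S) → sL=90/233, sR=90/173, mL=-45/233, mR=36540/40309
obs B: pose=(-6,-7,S) → sL=18/29, sR=90/169, mL=-9/29, mR=5652/4901
sensor matrix S = [[90/233, 90/173], [18/29, 90/169]]; det S = -23153040/197554409
solve [mL_A; mL_B] = S·[w00; w01] and [mR_A; mR_B] = S·[w10; w11]:
  w00 = -1/2, w01 = 0, w10 = 1, w11 = 1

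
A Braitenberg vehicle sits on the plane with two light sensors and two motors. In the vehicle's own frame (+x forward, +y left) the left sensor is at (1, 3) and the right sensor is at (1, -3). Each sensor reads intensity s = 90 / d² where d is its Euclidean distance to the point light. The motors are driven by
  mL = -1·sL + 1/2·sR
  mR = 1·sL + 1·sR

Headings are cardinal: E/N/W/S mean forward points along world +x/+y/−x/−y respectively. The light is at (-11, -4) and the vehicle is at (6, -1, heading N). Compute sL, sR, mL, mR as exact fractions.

left sensor world pos  = (3, 0); dL² = 212
right sensor world pos = (9, 0); dR² = 416
sL = 90/212 = 45/106
sR = 90/416 = 45/208
mL = -1·sL + 1/2·sR = -6975/22048
mR = 1·sL + 1·sR = 7065/11024

45/106 45/208 -6975/22048 7065/11024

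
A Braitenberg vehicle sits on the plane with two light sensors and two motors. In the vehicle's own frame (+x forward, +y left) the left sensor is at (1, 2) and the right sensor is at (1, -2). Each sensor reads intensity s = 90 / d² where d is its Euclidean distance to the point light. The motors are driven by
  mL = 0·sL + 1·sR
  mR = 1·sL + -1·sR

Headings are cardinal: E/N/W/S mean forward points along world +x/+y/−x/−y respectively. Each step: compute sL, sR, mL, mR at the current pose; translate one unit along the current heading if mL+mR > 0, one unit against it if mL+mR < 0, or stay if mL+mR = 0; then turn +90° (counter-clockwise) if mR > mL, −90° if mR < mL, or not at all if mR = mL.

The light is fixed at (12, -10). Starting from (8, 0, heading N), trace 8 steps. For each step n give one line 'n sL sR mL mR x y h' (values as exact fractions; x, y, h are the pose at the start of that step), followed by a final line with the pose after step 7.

0 90/157 18/25 18/25 -576/3925 8 0 N
1 45/89 1 1 -44/89 8 1 E
2 90/101 18/25 18/25 432/2525 9 1 S
3 9/8 9/16 9/16 9/16 9 0 W
4 90/89 90/169 90/169 7200/15041 8 0 W
5 9/17 9/13 9/13 -36/221 7 0 N
6 18/37 90/97 90/97 -1584/3589 7 1 E
7 45/52 45/68 45/68 45/221 8 1 S
final 8 0 W

n=0: pose=(8,0,N); sL=90/157, sR=18/25; mL=18/25, mR=-576/3925; mL+mR=90/157 → advance +1; mR−mL=-3402/3925 → turn -1·90°
n=1: pose=(8,1,E); sL=45/89, sR=1; mL=1, mR=-44/89; mL+mR=45/89 → advance +1; mR−mL=-133/89 → turn -1·90°
n=2: pose=(9,1,S); sL=90/101, sR=18/25; mL=18/25, mR=432/2525; mL+mR=90/101 → advance +1; mR−mL=-1386/2525 → turn -1·90°
n=3: pose=(9,0,W); sL=9/8, sR=9/16; mL=9/16, mR=9/16; mL+mR=9/8 → advance +1; mR−mL=0 → turn +0·90°
n=4: pose=(8,0,W); sL=90/89, sR=90/169; mL=90/169, mR=7200/15041; mL+mR=90/89 → advance +1; mR−mL=-810/15041 → turn -1·90°
n=5: pose=(7,0,N); sL=9/17, sR=9/13; mL=9/13, mR=-36/221; mL+mR=9/17 → advance +1; mR−mL=-189/221 → turn -1·90°
n=6: pose=(7,1,E); sL=18/37, sR=90/97; mL=90/97, mR=-1584/3589; mL+mR=18/37 → advance +1; mR−mL=-4914/3589 → turn -1·90°
n=7: pose=(8,1,S); sL=45/52, sR=45/68; mL=45/68, mR=45/221; mL+mR=45/52 → advance +1; mR−mL=-405/884 → turn -1·90°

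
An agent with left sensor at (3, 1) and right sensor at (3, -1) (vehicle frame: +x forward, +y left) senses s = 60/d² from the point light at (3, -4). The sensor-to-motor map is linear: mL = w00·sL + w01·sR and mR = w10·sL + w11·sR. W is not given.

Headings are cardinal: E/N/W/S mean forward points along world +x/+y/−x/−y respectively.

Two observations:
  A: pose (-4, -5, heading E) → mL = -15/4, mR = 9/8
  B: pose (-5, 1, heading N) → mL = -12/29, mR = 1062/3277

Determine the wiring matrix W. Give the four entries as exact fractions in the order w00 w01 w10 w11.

-1 0 -1/2 1

obs A: pose=(-4,-5,E) → sL=15/4, sR=3, mL=-15/4, mR=9/8
obs B: pose=(-5,1,N) → sL=12/29, sR=60/113, mL=-12/29, mR=1062/3277
sensor matrix S = [[15/4, 3], [12/29, 60/113]]; det S = 2457/3277
solve [mL_A; mL_B] = S·[w00; w01] and [mR_A; mR_B] = S·[w10; w11]:
  w00 = -1, w01 = 0, w10 = -1/2, w11 = 1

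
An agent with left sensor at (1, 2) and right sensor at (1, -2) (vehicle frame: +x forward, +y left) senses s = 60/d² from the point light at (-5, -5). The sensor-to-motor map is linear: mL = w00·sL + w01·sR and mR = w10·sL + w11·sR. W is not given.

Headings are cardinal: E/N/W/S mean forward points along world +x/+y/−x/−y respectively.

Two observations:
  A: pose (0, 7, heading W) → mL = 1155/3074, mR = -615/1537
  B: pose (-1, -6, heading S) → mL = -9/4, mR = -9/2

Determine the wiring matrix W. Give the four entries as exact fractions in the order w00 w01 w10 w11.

1 -1/2 -1/2 -1/2

obs A: pose=(0,7,W) → sL=15/29, sR=15/53, mL=1155/3074, mR=-615/1537
obs B: pose=(-1,-6,S) → sL=3/2, sR=15/2, mL=-9/4, mR=-9/2
sensor matrix S = [[15/29, 15/53], [3/2, 15/2]]; det S = 5310/1537
solve [mL_A; mL_B] = S·[w00; w01] and [mR_A; mR_B] = S·[w10; w11]:
  w00 = 1, w01 = -1/2, w10 = -1/2, w11 = -1/2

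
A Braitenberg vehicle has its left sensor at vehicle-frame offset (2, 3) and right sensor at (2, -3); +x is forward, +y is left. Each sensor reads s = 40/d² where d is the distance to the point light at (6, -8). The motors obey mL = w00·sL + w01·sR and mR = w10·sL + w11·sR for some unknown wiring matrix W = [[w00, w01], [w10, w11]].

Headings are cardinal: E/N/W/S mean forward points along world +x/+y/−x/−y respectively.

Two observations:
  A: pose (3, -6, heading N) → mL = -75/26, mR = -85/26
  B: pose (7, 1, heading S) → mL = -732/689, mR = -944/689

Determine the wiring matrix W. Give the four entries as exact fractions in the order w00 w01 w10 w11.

obs A: pose=(3,-6,N) → sL=10/13, sR=5/2, mL=-75/26, mR=-85/26
obs B: pose=(7,1,S) → sL=8/13, sR=40/53, mL=-732/689, mR=-944/689
sensor matrix S = [[10/13, 5/2], [8/13, 40/53]]; det S = -660/689
solve [mL_A; mL_B] = S·[w00; w01] and [mR_A; mR_B] = S·[w10; w11]:
  w00 = -1/2, w01 = -1, w10 = -1, w11 = -1

-1/2 -1 -1 -1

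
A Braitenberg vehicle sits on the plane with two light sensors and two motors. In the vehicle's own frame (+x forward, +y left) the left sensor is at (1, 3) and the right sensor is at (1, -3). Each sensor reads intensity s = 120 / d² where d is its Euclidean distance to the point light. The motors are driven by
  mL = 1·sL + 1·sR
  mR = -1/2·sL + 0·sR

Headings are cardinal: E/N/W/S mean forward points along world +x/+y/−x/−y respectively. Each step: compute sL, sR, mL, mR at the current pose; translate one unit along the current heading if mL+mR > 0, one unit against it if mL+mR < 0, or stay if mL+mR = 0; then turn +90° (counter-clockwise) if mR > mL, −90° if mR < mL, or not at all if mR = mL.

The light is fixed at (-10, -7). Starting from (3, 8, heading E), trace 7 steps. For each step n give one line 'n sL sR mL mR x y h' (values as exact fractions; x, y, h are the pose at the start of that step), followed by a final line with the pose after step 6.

0 3/13 6/17 129/221 -3/26 3 8 E
1 24/97 120/317 19248/30749 -12/97 4 8 S
2 12/29 60/229 4488/6641 -6/29 4 7 W
3 24/65 120/481 1488/2405 -12/65 3 7 N
4 3/13 6/17 129/221 -3/26 3 8 E
5 24/97 120/317 19248/30749 -12/97 4 8 S
6 12/29 60/229 4488/6641 -6/29 4 7 W
final 3 7 N

n=0: pose=(3,8,E); sL=3/13, sR=6/17; mL=129/221, mR=-3/26; mL+mR=207/442 → advance +1; mR−mL=-309/442 → turn -1·90°
n=1: pose=(4,8,S); sL=24/97, sR=120/317; mL=19248/30749, mR=-12/97; mL+mR=15444/30749 → advance +1; mR−mL=-23052/30749 → turn -1·90°
n=2: pose=(4,7,W); sL=12/29, sR=60/229; mL=4488/6641, mR=-6/29; mL+mR=3114/6641 → advance +1; mR−mL=-5862/6641 → turn -1·90°
n=3: pose=(3,7,N); sL=24/65, sR=120/481; mL=1488/2405, mR=-12/65; mL+mR=1044/2405 → advance +1; mR−mL=-1932/2405 → turn -1·90°
n=4: pose=(3,8,E); sL=3/13, sR=6/17; mL=129/221, mR=-3/26; mL+mR=207/442 → advance +1; mR−mL=-309/442 → turn -1·90°
n=5: pose=(4,8,S); sL=24/97, sR=120/317; mL=19248/30749, mR=-12/97; mL+mR=15444/30749 → advance +1; mR−mL=-23052/30749 → turn -1·90°
n=6: pose=(4,7,W); sL=12/29, sR=60/229; mL=4488/6641, mR=-6/29; mL+mR=3114/6641 → advance +1; mR−mL=-5862/6641 → turn -1·90°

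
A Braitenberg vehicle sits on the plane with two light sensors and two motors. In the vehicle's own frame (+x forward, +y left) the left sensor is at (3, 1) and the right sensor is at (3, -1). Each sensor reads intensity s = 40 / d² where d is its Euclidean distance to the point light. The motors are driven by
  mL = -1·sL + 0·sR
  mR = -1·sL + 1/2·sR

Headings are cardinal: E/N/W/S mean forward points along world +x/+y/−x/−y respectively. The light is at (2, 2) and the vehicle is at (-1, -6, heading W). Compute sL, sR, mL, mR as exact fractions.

left sensor world pos  = (-4, -7); dL² = 117
right sensor world pos = (-4, -5); dR² = 85
sL = 40/117 = 40/117
sR = 40/85 = 8/17
mL = -1·sL + 0·sR = -40/117
mR = -1·sL + 1/2·sR = -212/1989

40/117 8/17 -40/117 -212/1989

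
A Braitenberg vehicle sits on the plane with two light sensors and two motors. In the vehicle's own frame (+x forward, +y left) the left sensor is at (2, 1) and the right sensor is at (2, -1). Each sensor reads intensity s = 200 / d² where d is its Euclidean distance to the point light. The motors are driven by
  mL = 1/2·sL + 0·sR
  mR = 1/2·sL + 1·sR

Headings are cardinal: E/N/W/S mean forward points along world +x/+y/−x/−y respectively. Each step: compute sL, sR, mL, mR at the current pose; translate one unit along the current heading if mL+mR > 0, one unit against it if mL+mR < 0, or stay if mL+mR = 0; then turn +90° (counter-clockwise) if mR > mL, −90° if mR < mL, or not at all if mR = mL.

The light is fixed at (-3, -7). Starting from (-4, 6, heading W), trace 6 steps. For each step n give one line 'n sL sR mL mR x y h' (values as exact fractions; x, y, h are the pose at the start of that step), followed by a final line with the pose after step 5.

n=0: pose=(-4,6,W); sL=200/153, sR=40/41; mL=100/153, mR=10220/6273; mL+mR=14320/6273 → advance +1; mR−mL=40/41 → turn +1·90°
n=1: pose=(-5,6,S); sL=100/61, sR=20/13; mL=50/61, mR=1870/793; mL+mR=2520/793 → advance +1; mR−mL=20/13 → turn +1·90°
n=2: pose=(-5,5,E); sL=200/169, sR=200/121; mL=100/169, mR=45900/20449; mL+mR=58000/20449 → advance +1; mR−mL=200/121 → turn +1·90°
n=3: pose=(-4,5,N); sL=1, sR=50/49; mL=1/2, mR=149/98; mL+mR=99/49 → advance +1; mR−mL=50/49 → turn +1·90°
n=4: pose=(-4,6,W); sL=200/153, sR=40/41; mL=100/153, mR=10220/6273; mL+mR=14320/6273 → advance +1; mR−mL=40/41 → turn +1·90°
n=5: pose=(-5,6,S); sL=100/61, sR=20/13; mL=50/61, mR=1870/793; mL+mR=2520/793 → advance +1; mR−mL=20/13 → turn +1·90°

0 200/153 40/41 100/153 10220/6273 -4 6 W
1 100/61 20/13 50/61 1870/793 -5 6 S
2 200/169 200/121 100/169 45900/20449 -5 5 E
3 1 50/49 1/2 149/98 -4 5 N
4 200/153 40/41 100/153 10220/6273 -4 6 W
5 100/61 20/13 50/61 1870/793 -5 6 S
final -5 5 E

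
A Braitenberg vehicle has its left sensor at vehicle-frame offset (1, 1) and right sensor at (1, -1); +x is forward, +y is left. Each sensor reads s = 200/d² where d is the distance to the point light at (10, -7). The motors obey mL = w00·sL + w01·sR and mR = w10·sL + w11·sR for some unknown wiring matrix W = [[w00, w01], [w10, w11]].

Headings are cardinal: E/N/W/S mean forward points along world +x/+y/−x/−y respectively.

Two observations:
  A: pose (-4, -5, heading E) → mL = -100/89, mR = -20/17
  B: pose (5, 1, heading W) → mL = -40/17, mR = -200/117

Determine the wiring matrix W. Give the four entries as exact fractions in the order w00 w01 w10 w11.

obs A: pose=(-4,-5,E) → sL=100/89, sR=20/17, mL=-100/89, mR=-20/17
obs B: pose=(5,1,W) → sL=40/17, sR=200/117, mL=-40/17, mR=-200/117
sensor matrix S = [[100/89, 20/17], [40/17, 200/117]]; det S = -2550400/3009357
solve [mL_A; mL_B] = S·[w00; w01] and [mR_A; mR_B] = S·[w10; w11]:
  w00 = -1, w01 = 0, w10 = 0, w11 = -1

-1 0 0 -1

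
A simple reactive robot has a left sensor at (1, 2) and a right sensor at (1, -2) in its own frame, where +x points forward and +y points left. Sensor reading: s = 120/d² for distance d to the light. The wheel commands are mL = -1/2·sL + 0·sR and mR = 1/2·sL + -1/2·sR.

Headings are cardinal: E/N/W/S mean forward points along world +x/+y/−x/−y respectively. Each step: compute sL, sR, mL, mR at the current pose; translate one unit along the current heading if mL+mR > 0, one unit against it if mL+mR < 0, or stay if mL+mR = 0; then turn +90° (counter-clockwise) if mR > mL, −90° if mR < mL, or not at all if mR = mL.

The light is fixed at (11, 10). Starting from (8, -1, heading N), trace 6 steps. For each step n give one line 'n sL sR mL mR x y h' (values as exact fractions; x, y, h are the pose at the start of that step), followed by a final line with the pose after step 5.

n=0: pose=(8,-1,N); sL=24/25, sR=120/101; mL=-12/25, mR=-288/2525; mL+mR=-60/101 → advance -1; mR−mL=924/2525 → turn +1·90°
n=1: pose=(8,-2,W); sL=30/53, sR=30/29; mL=-15/53, mR=-360/1537; mL+mR=-15/29 → advance -1; mR−mL=75/1537 → turn +1·90°
n=2: pose=(9,-2,S); sL=120/169, sR=24/37; mL=-60/169, mR=192/6253; mL+mR=-12/37 → advance -1; mR−mL=2412/6253 → turn +1·90°
n=3: pose=(9,-1,E); sL=60/41, sR=12/17; mL=-30/41, mR=264/697; mL+mR=-6/17 → advance -1; mR−mL=774/697 → turn +1·90°
n=4: pose=(8,-1,N); sL=24/25, sR=120/101; mL=-12/25, mR=-288/2525; mL+mR=-60/101 → advance -1; mR−mL=924/2525 → turn +1·90°
n=5: pose=(8,-2,W); sL=30/53, sR=30/29; mL=-15/53, mR=-360/1537; mL+mR=-15/29 → advance -1; mR−mL=75/1537 → turn +1·90°

0 24/25 120/101 -12/25 -288/2525 8 -1 N
1 30/53 30/29 -15/53 -360/1537 8 -2 W
2 120/169 24/37 -60/169 192/6253 9 -2 S
3 60/41 12/17 -30/41 264/697 9 -1 E
4 24/25 120/101 -12/25 -288/2525 8 -1 N
5 30/53 30/29 -15/53 -360/1537 8 -2 W
final 9 -2 S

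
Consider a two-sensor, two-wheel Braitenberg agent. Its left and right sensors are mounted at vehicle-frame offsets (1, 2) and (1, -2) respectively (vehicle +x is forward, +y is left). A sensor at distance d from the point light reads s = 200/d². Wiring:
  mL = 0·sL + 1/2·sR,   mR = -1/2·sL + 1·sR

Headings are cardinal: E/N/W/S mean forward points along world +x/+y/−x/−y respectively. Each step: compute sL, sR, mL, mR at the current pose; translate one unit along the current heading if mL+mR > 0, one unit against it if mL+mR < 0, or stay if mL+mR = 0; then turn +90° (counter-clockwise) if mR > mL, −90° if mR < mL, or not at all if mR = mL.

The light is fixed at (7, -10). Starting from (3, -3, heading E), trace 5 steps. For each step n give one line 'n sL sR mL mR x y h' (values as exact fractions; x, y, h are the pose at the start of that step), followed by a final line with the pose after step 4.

0 20/9 100/17 50/17 730/153 3 -3 E
1 200/89 40/13 20/13 2260/1157 4 -3 N
2 50/13 50/29 25/29 -75/377 4 -2 W
3 200/117 40/17 20/17 2980/1989 3 -2 N
4 100/37 100/73 50/73 50/2701 3 -1 W
final 2 -1 N

n=0: pose=(3,-3,E); sL=20/9, sR=100/17; mL=50/17, mR=730/153; mL+mR=1180/153 → advance +1; mR−mL=280/153 → turn +1·90°
n=1: pose=(4,-3,N); sL=200/89, sR=40/13; mL=20/13, mR=2260/1157; mL+mR=4040/1157 → advance +1; mR−mL=480/1157 → turn +1·90°
n=2: pose=(4,-2,W); sL=50/13, sR=50/29; mL=25/29, mR=-75/377; mL+mR=250/377 → advance +1; mR−mL=-400/377 → turn -1·90°
n=3: pose=(3,-2,N); sL=200/117, sR=40/17; mL=20/17, mR=2980/1989; mL+mR=5320/1989 → advance +1; mR−mL=640/1989 → turn +1·90°
n=4: pose=(3,-1,W); sL=100/37, sR=100/73; mL=50/73, mR=50/2701; mL+mR=1900/2701 → advance +1; mR−mL=-1800/2701 → turn -1·90°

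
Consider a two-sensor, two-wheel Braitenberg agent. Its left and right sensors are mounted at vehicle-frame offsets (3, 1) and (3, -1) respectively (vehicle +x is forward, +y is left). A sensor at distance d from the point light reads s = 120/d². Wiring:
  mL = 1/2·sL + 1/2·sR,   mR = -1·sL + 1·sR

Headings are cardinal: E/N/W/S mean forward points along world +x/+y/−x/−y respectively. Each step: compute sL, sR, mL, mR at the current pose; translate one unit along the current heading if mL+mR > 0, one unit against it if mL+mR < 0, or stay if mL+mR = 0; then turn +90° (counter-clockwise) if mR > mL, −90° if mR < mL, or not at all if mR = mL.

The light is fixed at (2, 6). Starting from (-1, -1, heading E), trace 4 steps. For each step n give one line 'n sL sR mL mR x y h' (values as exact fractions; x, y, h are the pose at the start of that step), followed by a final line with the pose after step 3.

0 10/3 15/8 125/48 -35/24 -1 -1 E
1 120/101 120/109 12600/11009 -960/11009 0 -1 S
2 60/53 60/37 2700/1961 960/1961 0 -2 W
3 120/41 120/29 4200/1189 1440/1189 -1 -2 N
final -1 -1 E

n=0: pose=(-1,-1,E); sL=10/3, sR=15/8; mL=125/48, mR=-35/24; mL+mR=55/48 → advance +1; mR−mL=-65/16 → turn -1·90°
n=1: pose=(0,-1,S); sL=120/101, sR=120/109; mL=12600/11009, mR=-960/11009; mL+mR=11640/11009 → advance +1; mR−mL=-13560/11009 → turn -1·90°
n=2: pose=(0,-2,W); sL=60/53, sR=60/37; mL=2700/1961, mR=960/1961; mL+mR=3660/1961 → advance +1; mR−mL=-1740/1961 → turn -1·90°
n=3: pose=(-1,-2,N); sL=120/41, sR=120/29; mL=4200/1189, mR=1440/1189; mL+mR=5640/1189 → advance +1; mR−mL=-2760/1189 → turn -1·90°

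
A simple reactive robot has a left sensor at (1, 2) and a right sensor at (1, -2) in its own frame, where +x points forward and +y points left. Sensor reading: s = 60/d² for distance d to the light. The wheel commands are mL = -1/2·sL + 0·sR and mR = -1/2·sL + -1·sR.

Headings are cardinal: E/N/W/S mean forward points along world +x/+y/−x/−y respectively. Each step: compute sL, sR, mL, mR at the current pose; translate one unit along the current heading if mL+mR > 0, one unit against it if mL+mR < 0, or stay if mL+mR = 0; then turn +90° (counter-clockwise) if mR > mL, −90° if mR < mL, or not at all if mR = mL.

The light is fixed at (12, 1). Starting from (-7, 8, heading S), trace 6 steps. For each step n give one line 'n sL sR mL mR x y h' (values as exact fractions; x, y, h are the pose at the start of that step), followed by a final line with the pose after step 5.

n=0: pose=(-7,8,S); sL=12/65, sR=20/159; mL=-6/65, mR=-2254/10335; mL+mR=-3208/10335 → advance -1; mR−mL=-20/159 → turn -1·90°
n=1: pose=(-7,9,W); sL=15/109, sR=3/25; mL=-15/218, mR=-1029/5450; mL+mR=-702/2725 → advance -1; mR−mL=-3/25 → turn -1·90°
n=2: pose=(-6,9,N); sL=60/481, sR=60/337; mL=-30/481, mR=-38970/162097; mL+mR=-49080/162097 → advance -1; mR−mL=-60/337 → turn -1·90°
n=3: pose=(-6,8,E); sL=6/37, sR=30/157; mL=-3/37, mR=-1581/5809; mL+mR=-2052/5809 → advance -1; mR−mL=-30/157 → turn -1·90°
n=4: pose=(-7,8,S); sL=12/65, sR=20/159; mL=-6/65, mR=-2254/10335; mL+mR=-3208/10335 → advance -1; mR−mL=-20/159 → turn -1·90°
n=5: pose=(-7,9,W); sL=15/109, sR=3/25; mL=-15/218, mR=-1029/5450; mL+mR=-702/2725 → advance -1; mR−mL=-3/25 → turn -1·90°

0 12/65 20/159 -6/65 -2254/10335 -7 8 S
1 15/109 3/25 -15/218 -1029/5450 -7 9 W
2 60/481 60/337 -30/481 -38970/162097 -6 9 N
3 6/37 30/157 -3/37 -1581/5809 -6 8 E
4 12/65 20/159 -6/65 -2254/10335 -7 8 S
5 15/109 3/25 -15/218 -1029/5450 -7 9 W
final -6 9 N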